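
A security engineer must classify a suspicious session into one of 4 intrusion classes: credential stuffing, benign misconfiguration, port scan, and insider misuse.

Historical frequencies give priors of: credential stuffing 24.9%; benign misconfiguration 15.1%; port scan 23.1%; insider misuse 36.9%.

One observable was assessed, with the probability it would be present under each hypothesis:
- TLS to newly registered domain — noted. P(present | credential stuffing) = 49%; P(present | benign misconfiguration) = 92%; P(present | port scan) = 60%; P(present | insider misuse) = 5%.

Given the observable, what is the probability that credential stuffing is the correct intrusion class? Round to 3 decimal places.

Multiply each prior by the likelihood of the observable:
  credential stuffing: 0.249 × 0.49 = 0.12201
  benign misconfiguration: 0.151 × 0.92 = 0.13892
  port scan: 0.231 × 0.60 = 0.1386
  insider misuse: 0.369 × 0.05 = 0.01845
Marginal likelihood of the evidence = 0.41798.
P(credential stuffing | evidence) = 0.12201 / 0.41798 ≈ 0.292.

0.292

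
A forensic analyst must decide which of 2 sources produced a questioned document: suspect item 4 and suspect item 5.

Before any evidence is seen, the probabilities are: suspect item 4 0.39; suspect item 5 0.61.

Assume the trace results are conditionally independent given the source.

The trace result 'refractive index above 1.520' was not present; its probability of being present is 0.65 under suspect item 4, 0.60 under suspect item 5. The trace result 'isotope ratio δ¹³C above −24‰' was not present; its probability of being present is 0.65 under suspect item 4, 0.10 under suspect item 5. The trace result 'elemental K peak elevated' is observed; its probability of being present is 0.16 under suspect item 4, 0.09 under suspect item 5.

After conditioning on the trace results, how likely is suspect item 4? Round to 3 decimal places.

For each hypothesis, the unnormalized posterior weight is prior × product of the trace result likelihoods (using 1 − P(present | H) for each absent trace result):
  suspect item 4: 0.39 × (1 − 0.65) × (1 − 0.65) × 0.16 = 0.007644
  suspect item 5: 0.61 × (1 − 0.60) × (1 − 0.10) × 0.09 = 0.019764
Normalizing constant Z = 0.007644 + 0.019764 = 0.027408.
P(suspect item 4 | evidence) = 0.007644 / 0.027408 ≈ 0.279.

0.279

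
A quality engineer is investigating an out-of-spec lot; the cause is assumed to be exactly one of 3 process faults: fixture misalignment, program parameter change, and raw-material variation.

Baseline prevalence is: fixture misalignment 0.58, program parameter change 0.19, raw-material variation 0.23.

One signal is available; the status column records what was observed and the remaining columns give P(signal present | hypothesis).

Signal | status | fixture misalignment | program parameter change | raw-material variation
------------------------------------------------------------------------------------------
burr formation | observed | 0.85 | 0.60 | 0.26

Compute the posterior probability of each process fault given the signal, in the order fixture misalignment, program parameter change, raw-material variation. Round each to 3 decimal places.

0.739, 0.171, 0.090

Multiply each prior by the likelihood of the signal:
  fixture misalignment: 0.58 × 0.85 = 0.493
  program parameter change: 0.19 × 0.60 = 0.114
  raw-material variation: 0.23 × 0.26 = 0.0598
Marginal likelihood of the evidence = 0.6668.
P(fixture misalignment | evidence) = 0.493 / 0.6668 ≈ 0.739
P(program parameter change | evidence) = 0.114 / 0.6668 ≈ 0.171
P(raw-material variation | evidence) = 0.0598 / 0.6668 ≈ 0.090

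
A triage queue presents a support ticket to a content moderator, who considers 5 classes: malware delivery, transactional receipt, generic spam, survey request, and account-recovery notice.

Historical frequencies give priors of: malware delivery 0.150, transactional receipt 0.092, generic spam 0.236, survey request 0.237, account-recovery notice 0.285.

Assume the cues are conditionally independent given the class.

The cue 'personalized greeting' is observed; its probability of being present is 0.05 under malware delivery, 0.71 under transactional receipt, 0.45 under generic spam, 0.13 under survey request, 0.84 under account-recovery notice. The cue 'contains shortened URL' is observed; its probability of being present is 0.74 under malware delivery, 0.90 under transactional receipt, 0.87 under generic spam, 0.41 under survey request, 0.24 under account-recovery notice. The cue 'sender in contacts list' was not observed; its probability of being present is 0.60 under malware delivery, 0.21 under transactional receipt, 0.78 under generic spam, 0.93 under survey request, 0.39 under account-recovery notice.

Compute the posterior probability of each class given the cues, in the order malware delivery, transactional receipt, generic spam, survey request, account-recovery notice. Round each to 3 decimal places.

0.021, 0.443, 0.194, 0.008, 0.334

For each hypothesis, the unnormalized posterior weight is prior × product of the cue likelihoods (using 1 − P(present | H) for each absent cue):
  malware delivery: 0.150 × 0.05 × 0.74 × (1 − 0.60) = 0.00222
  transactional receipt: 0.092 × 0.71 × 0.90 × (1 − 0.21) = 0.046443
  generic spam: 0.236 × 0.45 × 0.87 × (1 − 0.78) = 0.020327
  survey request: 0.237 × 0.13 × 0.41 × (1 − 0.93) = 0.00088425
  account-recovery notice: 0.285 × 0.84 × 0.24 × (1 − 0.39) = 0.035048
Normalizing constant Z = 0.00222 + 0.046443 + 0.020327 + 0.00088425 + 0.035048 = 0.10492.
P(malware delivery | evidence) = 0.00222 / 0.10492 ≈ 0.021
P(transactional receipt | evidence) = 0.046443 / 0.10492 ≈ 0.443
P(generic spam | evidence) = 0.020327 / 0.10492 ≈ 0.194
P(survey request | evidence) = 0.00088425 / 0.10492 ≈ 0.008
P(account-recovery notice | evidence) = 0.035048 / 0.10492 ≈ 0.334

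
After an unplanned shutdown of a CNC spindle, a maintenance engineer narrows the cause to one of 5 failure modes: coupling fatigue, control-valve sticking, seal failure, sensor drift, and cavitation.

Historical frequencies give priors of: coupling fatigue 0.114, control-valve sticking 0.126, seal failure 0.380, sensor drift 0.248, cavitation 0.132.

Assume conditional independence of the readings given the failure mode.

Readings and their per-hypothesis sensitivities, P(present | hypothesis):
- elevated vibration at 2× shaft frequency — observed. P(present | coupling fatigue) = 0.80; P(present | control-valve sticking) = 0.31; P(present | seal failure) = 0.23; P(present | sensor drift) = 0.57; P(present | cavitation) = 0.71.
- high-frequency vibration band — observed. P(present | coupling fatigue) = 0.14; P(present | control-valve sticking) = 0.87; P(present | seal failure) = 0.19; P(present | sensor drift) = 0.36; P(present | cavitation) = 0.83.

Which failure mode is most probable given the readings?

cavitation

For each hypothesis, the unnormalized posterior weight is prior × product of the reading likelihoods:
  coupling fatigue: 0.114 × 0.80 × 0.14 = 0.012768
  control-valve sticking: 0.126 × 0.31 × 0.87 = 0.033982
  seal failure: 0.380 × 0.23 × 0.19 = 0.016606
  sensor drift: 0.248 × 0.57 × 0.36 = 0.05089
  cavitation: 0.132 × 0.71 × 0.83 = 0.077788
The unnormalized weights sum to 0.19203.
P(coupling fatigue | evidence) ≈ 0.012768 / 0.19203 ≈ 0.066
P(control-valve sticking | evidence) ≈ 0.033982 / 0.19203 ≈ 0.177
P(seal failure | evidence) ≈ 0.016606 / 0.19203 ≈ 0.086
P(sensor drift | evidence) ≈ 0.05089 / 0.19203 ≈ 0.265
P(cavitation | evidence) ≈ 0.077788 / 0.19203 ≈ 0.405
The largest is 0.405, so cavitation is most probable.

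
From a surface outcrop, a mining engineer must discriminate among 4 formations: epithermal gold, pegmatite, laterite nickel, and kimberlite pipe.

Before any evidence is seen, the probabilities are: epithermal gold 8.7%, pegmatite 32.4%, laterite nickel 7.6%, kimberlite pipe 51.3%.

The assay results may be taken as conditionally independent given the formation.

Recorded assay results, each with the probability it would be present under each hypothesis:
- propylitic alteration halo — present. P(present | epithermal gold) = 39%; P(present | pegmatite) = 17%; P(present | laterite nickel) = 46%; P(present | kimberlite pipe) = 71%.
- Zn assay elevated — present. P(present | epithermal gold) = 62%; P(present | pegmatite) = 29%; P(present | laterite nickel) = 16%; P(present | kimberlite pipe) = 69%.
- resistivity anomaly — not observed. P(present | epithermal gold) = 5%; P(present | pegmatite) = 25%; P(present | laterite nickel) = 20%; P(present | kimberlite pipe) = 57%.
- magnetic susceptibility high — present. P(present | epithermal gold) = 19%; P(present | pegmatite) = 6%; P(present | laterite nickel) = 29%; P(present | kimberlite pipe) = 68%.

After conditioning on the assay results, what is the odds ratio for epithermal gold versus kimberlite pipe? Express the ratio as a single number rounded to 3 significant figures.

Posterior odds equal prior odds times the likelihood ratio; only the two competing hypotheses matter (using 1 − P(present | H) for each absent assay result).
  epithermal gold: 0.087 × 0.39 × 0.62 × (1 − 0.05) × 0.19 = 0.0037971
  kimberlite pipe: 0.513 × 0.71 × 0.69 × (1 − 0.57) × 0.68 = 0.073486
Posterior odds = 0.0037971 / 0.073486 ≈ 0.0517.

0.0517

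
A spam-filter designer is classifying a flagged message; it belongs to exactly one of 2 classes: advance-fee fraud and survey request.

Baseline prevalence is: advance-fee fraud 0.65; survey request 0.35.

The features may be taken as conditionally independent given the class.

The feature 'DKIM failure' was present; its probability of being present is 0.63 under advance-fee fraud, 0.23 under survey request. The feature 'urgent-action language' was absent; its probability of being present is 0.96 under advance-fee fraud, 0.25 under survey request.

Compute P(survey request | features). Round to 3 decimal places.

For each hypothesis, the unnormalized posterior weight is prior × product of the feature likelihoods (using 1 − P(present | H) for each absent feature):
  advance-fee fraud: 0.65 × 0.63 × (1 − 0.96) = 0.01638
  survey request: 0.35 × 0.23 × (1 − 0.25) = 0.060375
Normalizing constant Z = 0.01638 + 0.060375 = 0.076755.
P(survey request | evidence) = 0.060375 / 0.076755 ≈ 0.787.

0.787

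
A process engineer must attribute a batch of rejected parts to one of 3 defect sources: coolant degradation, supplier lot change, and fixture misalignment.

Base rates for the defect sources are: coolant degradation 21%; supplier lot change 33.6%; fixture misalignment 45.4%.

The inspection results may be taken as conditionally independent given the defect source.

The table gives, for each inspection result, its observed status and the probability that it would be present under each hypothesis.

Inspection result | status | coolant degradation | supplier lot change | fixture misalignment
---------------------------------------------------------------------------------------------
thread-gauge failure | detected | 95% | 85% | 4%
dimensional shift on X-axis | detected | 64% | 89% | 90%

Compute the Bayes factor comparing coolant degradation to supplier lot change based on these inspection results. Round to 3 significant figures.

0.804

Take the product of per-inspection result likelihoods under each hypothesis, then divide.
  coolant degradation: 0.95 × 0.64 = 0.608
  supplier lot change: 0.85 × 0.89 = 0.7565
Bayes factor = 0.608 / 0.7565 ≈ 0.804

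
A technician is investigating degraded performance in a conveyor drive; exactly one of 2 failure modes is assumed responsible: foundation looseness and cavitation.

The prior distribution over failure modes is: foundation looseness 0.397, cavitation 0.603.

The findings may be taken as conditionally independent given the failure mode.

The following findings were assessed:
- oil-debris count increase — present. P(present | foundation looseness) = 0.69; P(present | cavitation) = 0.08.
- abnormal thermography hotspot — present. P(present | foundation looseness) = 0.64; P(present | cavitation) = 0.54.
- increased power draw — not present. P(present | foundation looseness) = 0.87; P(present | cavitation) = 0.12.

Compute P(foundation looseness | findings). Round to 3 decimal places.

By Bayes' rule with conditional independence, the unnormalized weight for each hypothesis is prior × ∏ likelihoods (using 1 − P(present | H) for each absent finding):
  foundation looseness: 0.397 × 0.69 × 0.64 × (1 − 0.87) = 0.022791
  cavitation: 0.603 × 0.08 × 0.54 × (1 − 0.12) = 0.022924
Normalizing constant Z = 0.022791 + 0.022924 = 0.045715.
P(foundation looseness | evidence) = 0.022791 / 0.045715 ≈ 0.499.

0.499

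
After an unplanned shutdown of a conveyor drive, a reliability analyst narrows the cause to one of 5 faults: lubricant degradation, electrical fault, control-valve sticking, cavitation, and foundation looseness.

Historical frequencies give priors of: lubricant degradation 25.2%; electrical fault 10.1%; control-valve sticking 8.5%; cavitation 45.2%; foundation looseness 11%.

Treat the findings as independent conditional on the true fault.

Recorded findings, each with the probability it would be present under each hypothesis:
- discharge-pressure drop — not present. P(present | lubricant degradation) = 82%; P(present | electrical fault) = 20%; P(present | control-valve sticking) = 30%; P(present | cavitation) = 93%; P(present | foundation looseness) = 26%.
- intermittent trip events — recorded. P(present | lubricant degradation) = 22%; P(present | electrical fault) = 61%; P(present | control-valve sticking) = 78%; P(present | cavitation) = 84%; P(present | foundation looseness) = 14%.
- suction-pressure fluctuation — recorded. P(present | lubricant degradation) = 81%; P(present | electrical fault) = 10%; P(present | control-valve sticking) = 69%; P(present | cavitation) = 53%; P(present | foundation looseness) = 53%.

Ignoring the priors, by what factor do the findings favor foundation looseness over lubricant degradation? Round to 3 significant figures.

The Bayes factor is the ratio of the joint likelihoods of the evidence pattern under the two hypotheses (using 1 − P(present | H) for each absent finding).
  foundation looseness: (1 − 0.26) × 0.14 × 0.53 = 0.054908
  lubricant degradation: (1 − 0.82) × 0.22 × 0.81 = 0.032076
Bayes factor = 0.054908 / 0.032076 ≈ 1.71

1.71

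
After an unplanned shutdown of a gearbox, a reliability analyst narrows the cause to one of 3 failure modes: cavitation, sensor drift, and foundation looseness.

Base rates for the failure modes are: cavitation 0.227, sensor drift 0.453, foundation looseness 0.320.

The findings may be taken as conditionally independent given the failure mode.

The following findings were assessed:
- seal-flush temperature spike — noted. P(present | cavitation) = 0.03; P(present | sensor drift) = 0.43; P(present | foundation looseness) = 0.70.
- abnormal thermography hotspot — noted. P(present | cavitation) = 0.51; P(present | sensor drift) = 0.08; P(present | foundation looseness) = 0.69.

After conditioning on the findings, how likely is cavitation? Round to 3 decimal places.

By Bayes' rule with conditional independence, the unnormalized weight for each hypothesis is prior × ∏ likelihoods:
  cavitation: 0.227 × 0.03 × 0.51 = 0.0034731
  sensor drift: 0.453 × 0.43 × 0.08 = 0.015583
  foundation looseness: 0.320 × 0.70 × 0.69 = 0.15456
Marginal likelihood of the evidence = 0.17362.
P(cavitation | evidence) = 0.0034731 / 0.17362 ≈ 0.020.

0.020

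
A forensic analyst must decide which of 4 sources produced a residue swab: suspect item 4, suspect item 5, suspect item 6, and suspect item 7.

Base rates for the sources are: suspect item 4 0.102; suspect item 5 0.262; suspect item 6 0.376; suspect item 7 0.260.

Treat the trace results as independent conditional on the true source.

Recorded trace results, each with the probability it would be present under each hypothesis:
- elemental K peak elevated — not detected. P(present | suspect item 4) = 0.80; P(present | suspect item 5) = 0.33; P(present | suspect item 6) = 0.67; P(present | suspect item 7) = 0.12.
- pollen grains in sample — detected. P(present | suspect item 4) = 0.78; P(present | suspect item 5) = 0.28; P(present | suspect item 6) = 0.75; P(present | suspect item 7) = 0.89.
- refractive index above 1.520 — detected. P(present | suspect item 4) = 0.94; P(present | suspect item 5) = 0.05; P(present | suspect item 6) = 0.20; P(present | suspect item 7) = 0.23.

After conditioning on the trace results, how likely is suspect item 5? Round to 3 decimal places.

0.030

Multiply each prior by the joint likelihood of the trace result pattern (using 1 − P(present | H) for each absent trace result):
  suspect item 4: 0.102 × (1 − 0.80) × 0.78 × 0.94 = 0.014957
  suspect item 5: 0.262 × (1 − 0.33) × 0.28 × 0.05 = 0.0024576
  suspect item 6: 0.376 × (1 − 0.67) × 0.75 × 0.20 = 0.018612
  suspect item 7: 0.260 × (1 − 0.12) × 0.89 × 0.23 = 0.046835
The unnormalized weights sum to 0.082862.
P(suspect item 5 | evidence) = 0.0024576 / 0.082862 ≈ 0.030.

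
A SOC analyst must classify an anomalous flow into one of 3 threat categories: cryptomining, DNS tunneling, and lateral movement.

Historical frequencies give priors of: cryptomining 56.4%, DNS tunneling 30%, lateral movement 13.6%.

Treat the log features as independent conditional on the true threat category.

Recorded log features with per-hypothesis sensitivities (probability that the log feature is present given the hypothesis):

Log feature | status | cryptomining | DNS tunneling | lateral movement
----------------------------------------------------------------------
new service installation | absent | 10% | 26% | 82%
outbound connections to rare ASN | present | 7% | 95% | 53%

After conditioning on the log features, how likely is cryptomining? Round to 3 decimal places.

By Bayes' rule with conditional independence, the unnormalized weight for each hypothesis is prior × ∏ likelihoods (using 1 − P(present | H) for each absent log feature):
  cryptomining: 0.564 × (1 − 0.10) × 0.07 = 0.035532
  DNS tunneling: 0.300 × (1 − 0.26) × 0.95 = 0.2109
  lateral movement: 0.136 × (1 − 0.82) × 0.53 = 0.012974
Marginal likelihood of the evidence = 0.25941.
P(cryptomining | evidence) = 0.035532 / 0.25941 ≈ 0.137.

0.137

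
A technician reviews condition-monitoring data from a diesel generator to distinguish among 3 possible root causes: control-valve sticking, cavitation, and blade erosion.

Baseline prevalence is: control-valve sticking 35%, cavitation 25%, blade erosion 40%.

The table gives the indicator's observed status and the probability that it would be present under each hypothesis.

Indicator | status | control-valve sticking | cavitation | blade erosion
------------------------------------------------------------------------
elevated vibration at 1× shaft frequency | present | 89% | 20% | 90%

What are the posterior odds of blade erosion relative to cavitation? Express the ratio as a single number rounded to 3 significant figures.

Posterior odds equal prior odds times the likelihood ratio; only the two competing hypotheses matter.
  blade erosion: 0.40 × 0.90 = 0.36
  cavitation: 0.25 × 0.20 = 0.05
Odds(blade erosion : cavitation) = 0.36 / 0.05 ≈ 7.20.

7.20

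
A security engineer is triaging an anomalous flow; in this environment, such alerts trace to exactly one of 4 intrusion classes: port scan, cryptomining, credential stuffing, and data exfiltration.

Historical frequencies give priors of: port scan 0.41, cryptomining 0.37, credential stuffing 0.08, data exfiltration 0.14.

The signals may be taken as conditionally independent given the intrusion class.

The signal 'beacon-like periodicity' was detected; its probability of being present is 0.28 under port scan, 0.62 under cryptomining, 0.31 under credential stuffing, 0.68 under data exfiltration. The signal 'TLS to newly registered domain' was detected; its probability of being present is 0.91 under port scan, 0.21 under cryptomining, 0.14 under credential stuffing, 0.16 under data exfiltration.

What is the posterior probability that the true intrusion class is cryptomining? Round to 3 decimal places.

For each hypothesis, the unnormalized posterior weight is prior × product of the signal likelihoods:
  port scan: 0.41 × 0.28 × 0.91 = 0.10447
  cryptomining: 0.37 × 0.62 × 0.21 = 0.048174
  credential stuffing: 0.08 × 0.31 × 0.14 = 0.003472
  data exfiltration: 0.14 × 0.68 × 0.16 = 0.015232
Normalizing constant Z = 0.10447 + 0.048174 + 0.003472 + 0.015232 = 0.17135.
P(cryptomining | evidence) = 0.048174 / 0.17135 ≈ 0.281.

0.281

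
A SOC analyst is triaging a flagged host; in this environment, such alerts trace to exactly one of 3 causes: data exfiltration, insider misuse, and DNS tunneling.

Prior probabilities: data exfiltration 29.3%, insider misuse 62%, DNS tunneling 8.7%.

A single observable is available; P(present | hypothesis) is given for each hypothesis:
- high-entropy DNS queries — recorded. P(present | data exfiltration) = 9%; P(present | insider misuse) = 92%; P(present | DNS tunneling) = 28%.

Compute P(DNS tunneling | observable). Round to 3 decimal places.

0.039

For each hypothesis, the unnormalized posterior weight is prior × likelihood:
  data exfiltration: 0.293 × 0.09 = 0.02637
  insider misuse: 0.620 × 0.92 = 0.5704
  DNS tunneling: 0.087 × 0.28 = 0.02436
The unnormalized weights sum to 0.62113.
P(DNS tunneling | evidence) = 0.02436 / 0.62113 ≈ 0.039.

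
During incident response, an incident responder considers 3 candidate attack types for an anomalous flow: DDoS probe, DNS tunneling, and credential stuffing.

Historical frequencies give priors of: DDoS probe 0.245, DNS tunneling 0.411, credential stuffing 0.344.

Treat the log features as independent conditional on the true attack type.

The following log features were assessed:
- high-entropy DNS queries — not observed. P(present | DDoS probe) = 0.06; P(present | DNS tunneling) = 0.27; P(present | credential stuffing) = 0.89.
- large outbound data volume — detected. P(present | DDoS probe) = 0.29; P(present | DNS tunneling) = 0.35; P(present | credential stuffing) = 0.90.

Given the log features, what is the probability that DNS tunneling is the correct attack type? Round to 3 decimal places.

By Bayes' rule with conditional independence, the unnormalized weight for each hypothesis is prior × ∏ likelihoods (using 1 − P(present | H) for each absent log feature):
  DDoS probe: 0.245 × (1 − 0.06) × 0.29 = 0.066787
  DNS tunneling: 0.411 × (1 − 0.27) × 0.35 = 0.10501
  credential stuffing: 0.344 × (1 − 0.89) × 0.90 = 0.034056
Marginal likelihood of the evidence = 0.20585.
P(DNS tunneling | evidence) = 0.10501 / 0.20585 ≈ 0.510.

0.510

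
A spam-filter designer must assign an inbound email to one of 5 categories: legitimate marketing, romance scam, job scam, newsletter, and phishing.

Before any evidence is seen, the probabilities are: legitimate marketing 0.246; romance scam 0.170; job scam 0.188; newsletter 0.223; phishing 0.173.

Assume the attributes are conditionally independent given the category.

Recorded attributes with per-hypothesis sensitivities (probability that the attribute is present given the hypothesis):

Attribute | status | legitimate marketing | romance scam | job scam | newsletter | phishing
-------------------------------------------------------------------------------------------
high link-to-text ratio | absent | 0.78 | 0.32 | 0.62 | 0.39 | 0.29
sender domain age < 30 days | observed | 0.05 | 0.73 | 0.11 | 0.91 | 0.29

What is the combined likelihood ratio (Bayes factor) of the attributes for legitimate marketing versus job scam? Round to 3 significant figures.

The Bayes factor is the ratio of the joint likelihoods of the attribute pattern under the two hypotheses (using 1 − P(present | H) for each absent attribute).
  legitimate marketing: (1 − 0.78) × 0.05 = 0.011
  job scam: (1 − 0.62) × 0.11 = 0.0418
Bayes factor = 0.011 / 0.0418 ≈ 0.263

0.263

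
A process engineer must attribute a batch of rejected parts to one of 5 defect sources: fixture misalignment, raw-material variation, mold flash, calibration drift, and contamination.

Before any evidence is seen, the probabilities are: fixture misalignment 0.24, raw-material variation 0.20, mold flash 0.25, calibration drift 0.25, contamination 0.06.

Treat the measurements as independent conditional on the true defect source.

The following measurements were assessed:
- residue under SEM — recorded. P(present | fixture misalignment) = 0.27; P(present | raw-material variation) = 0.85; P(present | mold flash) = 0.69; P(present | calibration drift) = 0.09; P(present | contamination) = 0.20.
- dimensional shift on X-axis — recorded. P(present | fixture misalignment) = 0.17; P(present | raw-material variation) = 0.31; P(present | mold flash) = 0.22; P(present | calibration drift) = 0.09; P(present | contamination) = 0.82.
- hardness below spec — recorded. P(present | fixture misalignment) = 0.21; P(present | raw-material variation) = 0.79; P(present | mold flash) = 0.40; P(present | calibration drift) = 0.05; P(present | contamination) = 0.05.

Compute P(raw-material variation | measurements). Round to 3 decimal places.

By Bayes' rule with conditional independence, the unnormalized weight for each hypothesis is prior × ∏ likelihoods:
  fixture misalignment: 0.24 × 0.27 × 0.17 × 0.21 = 0.0023134
  raw-material variation: 0.20 × 0.85 × 0.31 × 0.79 = 0.041633
  mold flash: 0.25 × 0.69 × 0.22 × 0.40 = 0.01518
  calibration drift: 0.25 × 0.09 × 0.09 × 0.05 = 0.00010125
  contamination: 0.06 × 0.20 × 0.82 × 0.05 = 0.000492
The unnormalized weights sum to 0.05972.
P(raw-material variation | evidence) = 0.041633 / 0.05972 ≈ 0.697.

0.697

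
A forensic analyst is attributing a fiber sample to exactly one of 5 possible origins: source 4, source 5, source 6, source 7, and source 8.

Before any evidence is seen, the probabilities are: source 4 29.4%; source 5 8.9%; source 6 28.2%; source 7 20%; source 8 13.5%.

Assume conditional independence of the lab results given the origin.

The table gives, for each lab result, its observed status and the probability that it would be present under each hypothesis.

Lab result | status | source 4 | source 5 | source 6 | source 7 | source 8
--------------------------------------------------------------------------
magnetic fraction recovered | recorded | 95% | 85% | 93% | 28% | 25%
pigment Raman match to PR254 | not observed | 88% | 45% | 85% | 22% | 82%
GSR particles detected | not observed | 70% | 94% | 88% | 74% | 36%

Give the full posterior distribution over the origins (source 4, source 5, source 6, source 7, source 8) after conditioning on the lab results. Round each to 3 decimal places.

By Bayes' rule with conditional independence, the unnormalized weight for each hypothesis is prior × ∏ likelihoods (using 1 − P(present | H) for each absent lab result):
  source 4: 0.294 × 0.95 × (1 − 0.88) × (1 − 0.70) = 0.010055
  source 5: 0.089 × 0.85 × (1 − 0.45) × (1 − 0.94) = 0.0024965
  source 6: 0.282 × 0.93 × (1 − 0.85) × (1 − 0.88) = 0.0047207
  source 7: 0.200 × 0.28 × (1 − 0.22) × (1 − 0.74) = 0.011357
  source 8: 0.135 × 0.25 × (1 − 0.82) × (1 − 0.36) = 0.003888
Normalizing constant Z = 0.010055 + 0.0024965 + 0.0047207 + 0.011357 + 0.003888 = 0.032517.
P(source 4 | evidence) = 0.010055 / 0.032517 ≈ 0.309
P(source 5 | evidence) = 0.0024965 / 0.032517 ≈ 0.077
P(source 6 | evidence) = 0.0047207 / 0.032517 ≈ 0.145
P(source 7 | evidence) = 0.011357 / 0.032517 ≈ 0.349
P(source 8 | evidence) = 0.003888 / 0.032517 ≈ 0.120

0.309, 0.077, 0.145, 0.349, 0.120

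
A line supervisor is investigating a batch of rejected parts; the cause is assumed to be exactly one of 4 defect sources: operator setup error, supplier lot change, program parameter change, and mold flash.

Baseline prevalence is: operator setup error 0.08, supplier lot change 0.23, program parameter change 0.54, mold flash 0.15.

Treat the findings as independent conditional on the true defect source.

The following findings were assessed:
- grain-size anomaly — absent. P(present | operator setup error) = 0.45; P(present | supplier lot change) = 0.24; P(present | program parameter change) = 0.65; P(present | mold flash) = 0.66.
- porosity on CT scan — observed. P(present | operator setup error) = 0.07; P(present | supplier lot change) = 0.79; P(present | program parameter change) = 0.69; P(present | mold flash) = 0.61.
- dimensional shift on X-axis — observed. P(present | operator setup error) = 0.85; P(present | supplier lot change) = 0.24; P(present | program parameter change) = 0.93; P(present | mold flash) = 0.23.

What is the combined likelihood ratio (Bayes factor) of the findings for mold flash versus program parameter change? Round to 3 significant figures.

The Bayes factor is the ratio of the joint likelihoods of the evidence pattern under the two hypotheses (using 1 − P(present | H) for each absent finding).
  mold flash: (1 − 0.66) × 0.61 × 0.23 = 0.047702
  program parameter change: (1 − 0.65) × 0.69 × 0.93 = 0.22459
Bayes factor = 0.047702 / 0.22459 ≈ 0.212

0.212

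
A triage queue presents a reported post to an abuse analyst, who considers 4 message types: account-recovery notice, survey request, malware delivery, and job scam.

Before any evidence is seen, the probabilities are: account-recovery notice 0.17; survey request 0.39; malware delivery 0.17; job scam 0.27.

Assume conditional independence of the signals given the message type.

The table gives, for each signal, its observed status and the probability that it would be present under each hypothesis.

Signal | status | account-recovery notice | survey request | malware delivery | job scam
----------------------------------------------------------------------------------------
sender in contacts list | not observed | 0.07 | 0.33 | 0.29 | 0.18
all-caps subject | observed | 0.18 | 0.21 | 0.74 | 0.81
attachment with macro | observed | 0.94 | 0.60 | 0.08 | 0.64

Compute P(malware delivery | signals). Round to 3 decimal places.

0.039

Multiply each prior by the joint likelihood of the signal pattern (using 1 − P(present | H) for each absent signal):
  account-recovery notice: 0.17 × (1 − 0.07) × 0.18 × 0.94 = 0.026751
  survey request: 0.39 × (1 − 0.33) × 0.21 × 0.60 = 0.032924
  malware delivery: 0.17 × (1 − 0.29) × 0.74 × 0.08 = 0.0071454
  job scam: 0.27 × (1 − 0.18) × 0.81 × 0.64 = 0.11477
Normalizing constant Z = 0.026751 + 0.032924 + 0.0071454 + 0.11477 = 0.18159.
P(malware delivery | evidence) = 0.0071454 / 0.18159 ≈ 0.039.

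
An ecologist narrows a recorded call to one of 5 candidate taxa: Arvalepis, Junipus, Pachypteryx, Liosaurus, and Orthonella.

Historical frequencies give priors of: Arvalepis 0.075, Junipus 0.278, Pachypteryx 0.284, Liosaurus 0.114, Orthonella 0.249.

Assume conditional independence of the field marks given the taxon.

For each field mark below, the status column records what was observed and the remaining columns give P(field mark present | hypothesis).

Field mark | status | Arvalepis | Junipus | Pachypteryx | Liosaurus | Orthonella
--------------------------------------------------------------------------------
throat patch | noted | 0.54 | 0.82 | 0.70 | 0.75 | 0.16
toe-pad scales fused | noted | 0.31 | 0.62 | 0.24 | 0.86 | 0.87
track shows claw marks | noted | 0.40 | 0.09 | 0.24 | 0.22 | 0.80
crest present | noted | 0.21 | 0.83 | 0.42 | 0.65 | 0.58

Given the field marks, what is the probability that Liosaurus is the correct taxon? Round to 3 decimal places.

0.244

For each hypothesis, the unnormalized posterior weight is prior × product of the field mark likelihoods:
  Arvalepis: 0.075 × 0.54 × 0.31 × 0.40 × 0.21 = 0.0010546
  Junipus: 0.278 × 0.82 × 0.62 × 0.09 × 0.83 = 0.010558
  Pachypteryx: 0.284 × 0.70 × 0.24 × 0.24 × 0.42 = 0.0048094
  Liosaurus: 0.114 × 0.75 × 0.86 × 0.22 × 0.65 = 0.010515
  Orthonella: 0.249 × 0.16 × 0.87 × 0.80 × 0.58 = 0.016083
Normalizing constant Z = 0.0010546 + 0.010558 + 0.0048094 + 0.010515 + 0.016083 = 0.043019.
P(Liosaurus | evidence) = 0.010515 / 0.043019 ≈ 0.244.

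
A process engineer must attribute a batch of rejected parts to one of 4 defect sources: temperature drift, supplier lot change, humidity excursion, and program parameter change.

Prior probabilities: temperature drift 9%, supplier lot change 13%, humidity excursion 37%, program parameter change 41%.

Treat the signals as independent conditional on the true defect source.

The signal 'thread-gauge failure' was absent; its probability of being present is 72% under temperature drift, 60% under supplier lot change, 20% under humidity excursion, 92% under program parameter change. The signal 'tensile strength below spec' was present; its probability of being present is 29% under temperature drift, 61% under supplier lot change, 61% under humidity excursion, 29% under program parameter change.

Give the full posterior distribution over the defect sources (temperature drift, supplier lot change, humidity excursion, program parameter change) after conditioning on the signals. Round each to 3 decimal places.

0.032, 0.138, 0.788, 0.042

Multiply each prior by the joint likelihood of the signal pattern (using 1 − P(present | H) for each absent signal):
  temperature drift: 0.09 × (1 − 0.72) × 0.29 = 0.007308
  supplier lot change: 0.13 × (1 − 0.60) × 0.61 = 0.03172
  humidity excursion: 0.37 × (1 − 0.20) × 0.61 = 0.18056
  program parameter change: 0.41 × (1 − 0.92) × 0.29 = 0.009512
Marginal likelihood of the evidence = 0.2291.
P(temperature drift | evidence) = 0.007308 / 0.2291 ≈ 0.032
P(supplier lot change | evidence) = 0.03172 / 0.2291 ≈ 0.138
P(humidity excursion | evidence) = 0.18056 / 0.2291 ≈ 0.788
P(program parameter change | evidence) = 0.009512 / 0.2291 ≈ 0.042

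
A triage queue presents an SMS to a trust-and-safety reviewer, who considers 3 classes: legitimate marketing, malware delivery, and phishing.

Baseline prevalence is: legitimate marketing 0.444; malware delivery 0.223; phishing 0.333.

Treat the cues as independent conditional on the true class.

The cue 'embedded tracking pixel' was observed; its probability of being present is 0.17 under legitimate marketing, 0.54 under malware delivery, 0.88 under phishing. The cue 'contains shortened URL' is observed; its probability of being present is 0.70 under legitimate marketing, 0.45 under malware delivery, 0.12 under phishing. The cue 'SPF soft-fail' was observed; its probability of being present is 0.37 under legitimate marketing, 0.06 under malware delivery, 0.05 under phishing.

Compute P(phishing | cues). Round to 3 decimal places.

Multiply each prior by the joint likelihood of the cue pattern:
  legitimate marketing: 0.444 × 0.17 × 0.70 × 0.37 = 0.019549
  malware delivery: 0.223 × 0.54 × 0.45 × 0.06 = 0.0032513
  phishing: 0.333 × 0.88 × 0.12 × 0.05 = 0.0017582
The unnormalized weights sum to 0.024559.
P(phishing | evidence) = 0.0017582 / 0.024559 ≈ 0.072.

0.072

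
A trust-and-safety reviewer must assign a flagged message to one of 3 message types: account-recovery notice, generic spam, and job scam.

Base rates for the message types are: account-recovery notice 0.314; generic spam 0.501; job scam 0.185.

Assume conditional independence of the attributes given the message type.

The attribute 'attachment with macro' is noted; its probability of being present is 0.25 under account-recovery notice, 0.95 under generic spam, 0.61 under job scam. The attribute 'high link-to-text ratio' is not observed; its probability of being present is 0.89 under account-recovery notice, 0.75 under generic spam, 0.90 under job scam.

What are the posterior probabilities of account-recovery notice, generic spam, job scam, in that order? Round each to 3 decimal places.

0.062, 0.857, 0.081

Multiply each prior by the joint likelihood of the attribute pattern (using 1 − P(present | H) for each absent attribute):
  account-recovery notice: 0.314 × 0.25 × (1 − 0.89) = 0.008635
  generic spam: 0.501 × 0.95 × (1 − 0.75) = 0.11899
  job scam: 0.185 × 0.61 × (1 − 0.90) = 0.011285
Normalizing constant Z = 0.008635 + 0.11899 + 0.011285 = 0.13891.
P(account-recovery notice | evidence) = 0.008635 / 0.13891 ≈ 0.062
P(generic spam | evidence) = 0.11899 / 0.13891 ≈ 0.857
P(job scam | evidence) = 0.011285 / 0.13891 ≈ 0.081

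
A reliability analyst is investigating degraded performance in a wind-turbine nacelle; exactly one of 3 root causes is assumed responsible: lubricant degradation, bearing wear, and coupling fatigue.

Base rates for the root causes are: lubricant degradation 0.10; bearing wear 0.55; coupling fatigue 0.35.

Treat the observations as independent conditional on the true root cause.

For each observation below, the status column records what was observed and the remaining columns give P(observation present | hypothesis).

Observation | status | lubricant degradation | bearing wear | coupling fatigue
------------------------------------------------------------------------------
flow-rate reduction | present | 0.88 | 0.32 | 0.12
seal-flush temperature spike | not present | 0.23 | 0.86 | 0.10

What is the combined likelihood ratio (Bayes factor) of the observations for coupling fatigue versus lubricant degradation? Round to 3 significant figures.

0.159

Take the product of per-observation likelihoods under each hypothesis (using 1 − P(present | H) for each absent observation), then divide.
  coupling fatigue: 0.12 × (1 − 0.10) = 0.108
  lubricant degradation: 0.88 × (1 − 0.23) = 0.6776
Bayes factor = 0.108 / 0.6776 ≈ 0.159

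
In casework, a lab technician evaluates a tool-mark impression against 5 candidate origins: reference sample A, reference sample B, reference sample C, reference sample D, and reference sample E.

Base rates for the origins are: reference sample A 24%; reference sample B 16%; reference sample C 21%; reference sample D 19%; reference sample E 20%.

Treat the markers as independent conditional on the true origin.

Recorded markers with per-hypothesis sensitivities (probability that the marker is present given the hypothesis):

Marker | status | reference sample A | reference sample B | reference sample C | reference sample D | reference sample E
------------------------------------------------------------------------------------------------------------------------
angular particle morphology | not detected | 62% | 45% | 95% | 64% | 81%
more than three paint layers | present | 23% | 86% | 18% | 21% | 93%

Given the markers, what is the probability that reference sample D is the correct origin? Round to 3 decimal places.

0.097

Multiply each prior by the joint likelihood of the marker pattern (using 1 − P(present | H) for each absent marker):
  reference sample A: 0.24 × (1 − 0.62) × 0.23 = 0.020976
  reference sample B: 0.16 × (1 − 0.45) × 0.86 = 0.07568
  reference sample C: 0.21 × (1 − 0.95) × 0.18 = 0.00189
  reference sample D: 0.19 × (1 − 0.64) × 0.21 = 0.014364
  reference sample E: 0.20 × (1 − 0.81) × 0.93 = 0.03534
The unnormalized weights sum to 0.14825.
P(reference sample D | evidence) = 0.014364 / 0.14825 ≈ 0.097.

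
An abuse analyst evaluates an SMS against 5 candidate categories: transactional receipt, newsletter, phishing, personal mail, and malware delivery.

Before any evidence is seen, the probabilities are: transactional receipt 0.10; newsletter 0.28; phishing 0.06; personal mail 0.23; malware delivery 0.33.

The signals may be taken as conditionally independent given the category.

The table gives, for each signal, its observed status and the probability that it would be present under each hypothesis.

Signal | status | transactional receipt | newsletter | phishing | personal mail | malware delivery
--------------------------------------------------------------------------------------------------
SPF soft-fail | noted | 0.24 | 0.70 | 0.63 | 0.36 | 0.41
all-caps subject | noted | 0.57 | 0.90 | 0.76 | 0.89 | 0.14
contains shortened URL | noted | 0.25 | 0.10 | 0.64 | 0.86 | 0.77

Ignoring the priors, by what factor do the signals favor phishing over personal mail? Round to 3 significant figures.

1.11

The Bayes factor is the ratio of the joint likelihoods of the signal pattern under the two hypotheses.
  phishing: 0.63 × 0.76 × 0.64 = 0.30643
  personal mail: 0.36 × 0.89 × 0.86 = 0.27554
Bayes factor = 0.30643 / 0.27554 ≈ 1.11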